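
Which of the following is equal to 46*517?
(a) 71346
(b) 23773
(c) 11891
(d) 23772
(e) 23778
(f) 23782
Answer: f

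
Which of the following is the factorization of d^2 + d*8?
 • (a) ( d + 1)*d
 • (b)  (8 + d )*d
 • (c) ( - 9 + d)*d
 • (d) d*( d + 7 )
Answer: b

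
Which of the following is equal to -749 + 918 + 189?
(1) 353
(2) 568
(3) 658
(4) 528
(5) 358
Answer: 5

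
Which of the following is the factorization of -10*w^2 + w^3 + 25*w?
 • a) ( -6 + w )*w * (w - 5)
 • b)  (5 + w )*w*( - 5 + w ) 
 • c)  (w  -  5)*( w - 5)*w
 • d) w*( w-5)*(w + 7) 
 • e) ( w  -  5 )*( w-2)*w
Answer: c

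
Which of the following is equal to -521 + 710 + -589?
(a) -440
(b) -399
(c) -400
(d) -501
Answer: c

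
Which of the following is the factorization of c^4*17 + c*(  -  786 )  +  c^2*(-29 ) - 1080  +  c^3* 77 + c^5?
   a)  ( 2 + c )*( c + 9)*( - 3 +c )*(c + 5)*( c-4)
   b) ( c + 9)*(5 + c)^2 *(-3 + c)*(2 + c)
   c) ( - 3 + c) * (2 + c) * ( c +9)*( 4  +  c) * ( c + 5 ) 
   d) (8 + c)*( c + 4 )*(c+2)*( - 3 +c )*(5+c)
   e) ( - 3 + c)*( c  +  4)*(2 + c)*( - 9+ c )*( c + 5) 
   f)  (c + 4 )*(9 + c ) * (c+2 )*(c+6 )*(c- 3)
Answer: c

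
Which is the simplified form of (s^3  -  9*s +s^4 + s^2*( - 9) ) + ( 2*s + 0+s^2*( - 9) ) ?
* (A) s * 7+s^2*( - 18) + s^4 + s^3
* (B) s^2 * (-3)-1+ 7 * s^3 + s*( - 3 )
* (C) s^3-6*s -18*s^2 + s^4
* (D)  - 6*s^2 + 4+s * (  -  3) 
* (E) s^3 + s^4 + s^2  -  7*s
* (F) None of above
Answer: F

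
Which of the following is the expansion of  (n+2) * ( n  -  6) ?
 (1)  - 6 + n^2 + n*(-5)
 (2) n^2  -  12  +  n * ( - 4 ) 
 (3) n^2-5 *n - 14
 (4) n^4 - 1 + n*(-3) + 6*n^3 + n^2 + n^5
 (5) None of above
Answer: 2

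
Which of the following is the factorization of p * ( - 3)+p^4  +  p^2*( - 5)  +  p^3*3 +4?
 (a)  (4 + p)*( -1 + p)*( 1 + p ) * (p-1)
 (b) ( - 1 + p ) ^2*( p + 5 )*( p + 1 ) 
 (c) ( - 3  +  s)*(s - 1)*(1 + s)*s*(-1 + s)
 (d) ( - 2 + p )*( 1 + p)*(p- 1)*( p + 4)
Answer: a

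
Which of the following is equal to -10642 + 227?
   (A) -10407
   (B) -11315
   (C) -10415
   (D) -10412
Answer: C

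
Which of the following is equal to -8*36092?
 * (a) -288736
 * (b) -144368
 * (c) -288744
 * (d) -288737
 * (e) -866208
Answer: a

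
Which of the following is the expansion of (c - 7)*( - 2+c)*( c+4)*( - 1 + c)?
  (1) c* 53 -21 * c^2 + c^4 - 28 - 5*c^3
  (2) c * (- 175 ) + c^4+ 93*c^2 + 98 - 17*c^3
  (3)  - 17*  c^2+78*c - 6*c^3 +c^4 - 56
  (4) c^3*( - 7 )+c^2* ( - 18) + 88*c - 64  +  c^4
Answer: 3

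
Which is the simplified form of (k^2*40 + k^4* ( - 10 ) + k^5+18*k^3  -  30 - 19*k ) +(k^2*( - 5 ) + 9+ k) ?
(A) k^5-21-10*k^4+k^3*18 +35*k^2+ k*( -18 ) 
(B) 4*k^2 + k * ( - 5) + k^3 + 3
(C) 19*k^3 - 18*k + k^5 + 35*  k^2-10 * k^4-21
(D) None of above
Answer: A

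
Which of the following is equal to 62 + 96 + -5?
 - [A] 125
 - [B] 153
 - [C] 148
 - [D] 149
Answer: B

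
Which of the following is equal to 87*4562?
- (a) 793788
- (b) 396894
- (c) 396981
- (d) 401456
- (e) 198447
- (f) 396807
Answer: b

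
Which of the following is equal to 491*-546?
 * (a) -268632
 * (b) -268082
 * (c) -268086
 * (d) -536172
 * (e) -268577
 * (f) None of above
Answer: c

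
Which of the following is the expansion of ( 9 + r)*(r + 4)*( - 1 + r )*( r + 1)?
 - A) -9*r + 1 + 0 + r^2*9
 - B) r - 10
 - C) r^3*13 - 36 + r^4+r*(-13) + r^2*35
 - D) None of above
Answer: C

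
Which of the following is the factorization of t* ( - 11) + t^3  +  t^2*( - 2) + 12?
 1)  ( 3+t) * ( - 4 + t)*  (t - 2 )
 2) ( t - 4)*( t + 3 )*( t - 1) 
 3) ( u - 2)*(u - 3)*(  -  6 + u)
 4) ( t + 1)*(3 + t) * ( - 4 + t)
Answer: 2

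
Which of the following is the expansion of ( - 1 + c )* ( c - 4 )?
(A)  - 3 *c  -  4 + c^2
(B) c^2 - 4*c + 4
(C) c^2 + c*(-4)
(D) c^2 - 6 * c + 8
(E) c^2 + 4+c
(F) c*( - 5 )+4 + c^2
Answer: F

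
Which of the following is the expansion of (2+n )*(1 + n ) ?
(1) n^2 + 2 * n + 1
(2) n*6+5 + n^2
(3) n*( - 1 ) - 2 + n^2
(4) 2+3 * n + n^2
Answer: 4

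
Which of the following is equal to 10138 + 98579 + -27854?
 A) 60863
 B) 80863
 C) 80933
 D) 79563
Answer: B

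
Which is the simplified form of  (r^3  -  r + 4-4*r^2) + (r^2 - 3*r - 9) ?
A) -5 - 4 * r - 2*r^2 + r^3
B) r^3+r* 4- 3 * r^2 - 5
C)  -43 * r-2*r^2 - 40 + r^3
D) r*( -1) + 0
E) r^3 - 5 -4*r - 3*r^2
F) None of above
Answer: E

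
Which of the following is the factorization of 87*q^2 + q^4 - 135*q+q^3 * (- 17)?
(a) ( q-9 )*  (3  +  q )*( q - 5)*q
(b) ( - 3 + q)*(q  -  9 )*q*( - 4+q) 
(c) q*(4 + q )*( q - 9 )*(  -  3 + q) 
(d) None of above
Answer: d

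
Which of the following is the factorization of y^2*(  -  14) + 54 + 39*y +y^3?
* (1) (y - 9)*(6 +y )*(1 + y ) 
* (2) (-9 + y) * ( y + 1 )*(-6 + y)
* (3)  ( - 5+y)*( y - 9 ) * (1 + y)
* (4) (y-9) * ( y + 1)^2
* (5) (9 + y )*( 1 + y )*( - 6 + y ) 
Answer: 2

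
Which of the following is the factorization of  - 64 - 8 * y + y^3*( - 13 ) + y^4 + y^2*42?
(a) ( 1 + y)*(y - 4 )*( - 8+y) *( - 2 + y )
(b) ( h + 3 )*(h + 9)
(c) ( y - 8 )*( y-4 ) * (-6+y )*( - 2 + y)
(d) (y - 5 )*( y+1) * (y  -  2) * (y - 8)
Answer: a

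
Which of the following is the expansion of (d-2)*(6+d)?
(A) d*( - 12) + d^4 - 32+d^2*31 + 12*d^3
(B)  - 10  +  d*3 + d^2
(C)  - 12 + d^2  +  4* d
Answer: C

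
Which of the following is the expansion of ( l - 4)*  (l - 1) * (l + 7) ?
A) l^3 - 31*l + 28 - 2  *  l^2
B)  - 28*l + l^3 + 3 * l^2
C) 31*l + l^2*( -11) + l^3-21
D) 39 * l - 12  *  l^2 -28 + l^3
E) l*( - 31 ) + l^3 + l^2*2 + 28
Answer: E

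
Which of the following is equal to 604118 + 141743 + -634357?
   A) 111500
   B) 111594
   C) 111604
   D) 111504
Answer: D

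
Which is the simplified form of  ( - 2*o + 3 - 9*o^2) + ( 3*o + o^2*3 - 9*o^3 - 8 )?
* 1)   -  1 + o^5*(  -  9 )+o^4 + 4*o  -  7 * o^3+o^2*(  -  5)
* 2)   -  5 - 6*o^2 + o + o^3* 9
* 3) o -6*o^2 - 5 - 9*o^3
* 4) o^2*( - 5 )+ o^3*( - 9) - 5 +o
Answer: 3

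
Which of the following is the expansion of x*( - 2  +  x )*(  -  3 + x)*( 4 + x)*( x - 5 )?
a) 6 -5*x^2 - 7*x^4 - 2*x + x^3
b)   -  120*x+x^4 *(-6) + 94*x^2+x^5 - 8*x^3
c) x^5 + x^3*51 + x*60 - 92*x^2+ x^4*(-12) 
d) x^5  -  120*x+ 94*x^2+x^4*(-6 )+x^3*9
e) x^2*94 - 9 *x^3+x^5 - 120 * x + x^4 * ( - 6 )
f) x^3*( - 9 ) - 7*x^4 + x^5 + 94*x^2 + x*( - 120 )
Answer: e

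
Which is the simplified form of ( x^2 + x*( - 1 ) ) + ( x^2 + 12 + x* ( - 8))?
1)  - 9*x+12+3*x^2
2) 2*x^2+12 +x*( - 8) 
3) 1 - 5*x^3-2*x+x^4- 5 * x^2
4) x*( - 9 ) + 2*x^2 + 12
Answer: 4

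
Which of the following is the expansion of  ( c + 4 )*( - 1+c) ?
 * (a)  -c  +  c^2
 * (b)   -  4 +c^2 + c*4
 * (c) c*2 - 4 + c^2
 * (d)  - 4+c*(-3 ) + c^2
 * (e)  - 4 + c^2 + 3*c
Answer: e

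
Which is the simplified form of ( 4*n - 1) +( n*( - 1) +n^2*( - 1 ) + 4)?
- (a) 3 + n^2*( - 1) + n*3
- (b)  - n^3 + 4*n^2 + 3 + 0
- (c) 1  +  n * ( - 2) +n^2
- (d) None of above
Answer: a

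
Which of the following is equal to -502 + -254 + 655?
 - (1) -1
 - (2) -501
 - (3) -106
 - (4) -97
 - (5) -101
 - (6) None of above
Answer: 5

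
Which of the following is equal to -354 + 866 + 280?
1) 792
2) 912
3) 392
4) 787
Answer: 1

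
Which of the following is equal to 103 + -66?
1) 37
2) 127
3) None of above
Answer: 1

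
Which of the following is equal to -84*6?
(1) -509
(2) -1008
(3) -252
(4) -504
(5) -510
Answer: 4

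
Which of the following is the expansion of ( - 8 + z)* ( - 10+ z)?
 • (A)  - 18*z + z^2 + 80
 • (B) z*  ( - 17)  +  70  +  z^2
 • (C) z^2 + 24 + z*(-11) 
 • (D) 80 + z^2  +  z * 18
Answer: A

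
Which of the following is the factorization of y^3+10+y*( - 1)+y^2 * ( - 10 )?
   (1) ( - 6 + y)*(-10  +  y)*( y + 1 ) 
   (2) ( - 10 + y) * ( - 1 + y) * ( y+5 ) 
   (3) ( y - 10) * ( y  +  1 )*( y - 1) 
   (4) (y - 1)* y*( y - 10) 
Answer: 3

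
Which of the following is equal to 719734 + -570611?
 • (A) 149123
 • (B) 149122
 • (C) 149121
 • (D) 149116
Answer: A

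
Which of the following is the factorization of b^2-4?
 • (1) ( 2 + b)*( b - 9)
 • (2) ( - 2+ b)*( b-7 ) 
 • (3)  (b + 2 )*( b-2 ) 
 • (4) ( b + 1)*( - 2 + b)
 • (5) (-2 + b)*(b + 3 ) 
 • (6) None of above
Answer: 3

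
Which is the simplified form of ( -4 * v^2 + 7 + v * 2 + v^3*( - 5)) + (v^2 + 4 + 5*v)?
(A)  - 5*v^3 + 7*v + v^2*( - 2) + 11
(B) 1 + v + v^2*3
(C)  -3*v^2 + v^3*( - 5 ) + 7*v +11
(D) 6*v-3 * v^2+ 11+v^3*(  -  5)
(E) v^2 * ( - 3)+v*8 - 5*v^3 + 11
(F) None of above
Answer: C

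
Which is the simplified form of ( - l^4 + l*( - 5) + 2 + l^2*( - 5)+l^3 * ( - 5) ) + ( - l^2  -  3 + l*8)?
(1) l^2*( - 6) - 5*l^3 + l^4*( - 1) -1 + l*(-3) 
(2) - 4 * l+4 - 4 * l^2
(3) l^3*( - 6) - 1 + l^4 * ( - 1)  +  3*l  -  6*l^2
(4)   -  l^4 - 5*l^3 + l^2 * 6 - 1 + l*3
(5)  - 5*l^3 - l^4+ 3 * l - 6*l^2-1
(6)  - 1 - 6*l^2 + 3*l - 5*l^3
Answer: 5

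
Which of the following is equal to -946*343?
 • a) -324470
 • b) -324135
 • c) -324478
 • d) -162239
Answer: c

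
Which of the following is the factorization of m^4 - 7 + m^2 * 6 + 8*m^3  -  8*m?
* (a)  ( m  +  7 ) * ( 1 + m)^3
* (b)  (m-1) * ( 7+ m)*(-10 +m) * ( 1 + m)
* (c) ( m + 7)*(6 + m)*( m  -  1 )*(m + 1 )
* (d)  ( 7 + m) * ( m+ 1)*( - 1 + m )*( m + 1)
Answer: d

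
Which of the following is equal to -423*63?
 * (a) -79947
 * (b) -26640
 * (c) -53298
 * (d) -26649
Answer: d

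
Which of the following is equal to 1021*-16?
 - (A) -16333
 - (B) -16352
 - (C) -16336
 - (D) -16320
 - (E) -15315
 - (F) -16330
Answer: C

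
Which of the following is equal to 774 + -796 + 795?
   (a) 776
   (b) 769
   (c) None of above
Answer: c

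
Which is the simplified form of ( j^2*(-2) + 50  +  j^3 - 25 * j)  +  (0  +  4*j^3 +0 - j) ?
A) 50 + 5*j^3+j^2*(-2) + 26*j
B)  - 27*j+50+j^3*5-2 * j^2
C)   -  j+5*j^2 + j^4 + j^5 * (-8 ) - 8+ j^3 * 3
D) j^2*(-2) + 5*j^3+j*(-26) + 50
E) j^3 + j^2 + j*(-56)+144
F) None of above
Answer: D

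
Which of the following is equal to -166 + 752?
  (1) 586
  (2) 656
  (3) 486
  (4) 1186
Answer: 1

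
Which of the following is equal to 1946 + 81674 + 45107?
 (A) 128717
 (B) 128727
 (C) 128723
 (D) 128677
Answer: B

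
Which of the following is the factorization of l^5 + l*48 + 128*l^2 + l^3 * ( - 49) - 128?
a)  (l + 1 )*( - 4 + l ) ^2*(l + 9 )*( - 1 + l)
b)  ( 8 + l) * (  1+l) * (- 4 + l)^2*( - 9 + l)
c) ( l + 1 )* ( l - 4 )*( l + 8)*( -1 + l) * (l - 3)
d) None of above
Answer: d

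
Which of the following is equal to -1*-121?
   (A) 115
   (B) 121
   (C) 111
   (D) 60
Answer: B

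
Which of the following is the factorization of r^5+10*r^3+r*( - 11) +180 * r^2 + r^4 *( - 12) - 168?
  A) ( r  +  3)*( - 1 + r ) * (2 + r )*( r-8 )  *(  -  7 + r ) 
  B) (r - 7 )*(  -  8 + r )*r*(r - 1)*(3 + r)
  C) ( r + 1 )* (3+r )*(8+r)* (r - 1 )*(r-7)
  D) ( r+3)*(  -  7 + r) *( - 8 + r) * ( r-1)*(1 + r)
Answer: D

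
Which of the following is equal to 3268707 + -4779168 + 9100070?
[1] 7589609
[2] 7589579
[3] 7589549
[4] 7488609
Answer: 1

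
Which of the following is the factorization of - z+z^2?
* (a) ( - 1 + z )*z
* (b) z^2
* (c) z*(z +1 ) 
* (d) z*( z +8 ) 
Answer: a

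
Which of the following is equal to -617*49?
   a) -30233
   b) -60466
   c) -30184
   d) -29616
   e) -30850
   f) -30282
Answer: a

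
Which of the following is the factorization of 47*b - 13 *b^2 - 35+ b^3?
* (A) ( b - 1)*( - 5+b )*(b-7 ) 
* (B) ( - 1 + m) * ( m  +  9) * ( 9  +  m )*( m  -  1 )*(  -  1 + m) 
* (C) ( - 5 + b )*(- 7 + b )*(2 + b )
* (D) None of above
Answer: A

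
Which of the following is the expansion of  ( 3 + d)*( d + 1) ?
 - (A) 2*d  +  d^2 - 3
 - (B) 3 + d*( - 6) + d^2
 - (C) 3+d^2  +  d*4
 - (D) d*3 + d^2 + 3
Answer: C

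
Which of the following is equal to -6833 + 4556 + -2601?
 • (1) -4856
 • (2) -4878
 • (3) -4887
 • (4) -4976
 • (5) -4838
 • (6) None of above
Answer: 2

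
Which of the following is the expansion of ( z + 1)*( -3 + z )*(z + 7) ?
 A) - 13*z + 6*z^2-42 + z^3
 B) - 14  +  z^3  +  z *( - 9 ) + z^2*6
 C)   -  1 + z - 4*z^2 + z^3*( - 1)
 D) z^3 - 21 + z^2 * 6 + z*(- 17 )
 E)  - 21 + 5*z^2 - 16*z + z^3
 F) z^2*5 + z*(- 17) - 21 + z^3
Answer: F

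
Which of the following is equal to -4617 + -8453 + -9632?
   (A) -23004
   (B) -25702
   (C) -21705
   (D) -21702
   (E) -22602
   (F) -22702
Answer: F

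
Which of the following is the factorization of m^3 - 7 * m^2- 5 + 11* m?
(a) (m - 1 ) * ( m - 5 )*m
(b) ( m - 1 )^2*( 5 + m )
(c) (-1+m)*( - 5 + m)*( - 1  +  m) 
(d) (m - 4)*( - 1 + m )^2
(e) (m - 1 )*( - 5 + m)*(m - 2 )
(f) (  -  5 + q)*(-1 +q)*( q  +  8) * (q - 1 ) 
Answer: c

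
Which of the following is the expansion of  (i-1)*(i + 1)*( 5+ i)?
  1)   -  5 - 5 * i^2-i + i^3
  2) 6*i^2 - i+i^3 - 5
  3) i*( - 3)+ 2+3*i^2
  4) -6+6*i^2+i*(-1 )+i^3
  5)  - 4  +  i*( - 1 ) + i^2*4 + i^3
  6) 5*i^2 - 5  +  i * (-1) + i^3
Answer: 6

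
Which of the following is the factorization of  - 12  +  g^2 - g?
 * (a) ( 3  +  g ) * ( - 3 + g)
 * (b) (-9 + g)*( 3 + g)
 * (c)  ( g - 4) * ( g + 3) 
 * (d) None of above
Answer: c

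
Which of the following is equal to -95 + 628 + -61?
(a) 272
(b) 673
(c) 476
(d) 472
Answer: d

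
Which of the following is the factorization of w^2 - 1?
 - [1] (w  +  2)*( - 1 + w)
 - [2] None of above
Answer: 2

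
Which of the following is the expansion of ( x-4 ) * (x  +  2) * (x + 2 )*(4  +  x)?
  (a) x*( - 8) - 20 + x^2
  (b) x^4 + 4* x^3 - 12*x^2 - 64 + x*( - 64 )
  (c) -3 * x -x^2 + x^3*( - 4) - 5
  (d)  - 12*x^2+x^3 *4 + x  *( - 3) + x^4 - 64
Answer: b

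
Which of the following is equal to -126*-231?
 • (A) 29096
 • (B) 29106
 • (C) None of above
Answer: B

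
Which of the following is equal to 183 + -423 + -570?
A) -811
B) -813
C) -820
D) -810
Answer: D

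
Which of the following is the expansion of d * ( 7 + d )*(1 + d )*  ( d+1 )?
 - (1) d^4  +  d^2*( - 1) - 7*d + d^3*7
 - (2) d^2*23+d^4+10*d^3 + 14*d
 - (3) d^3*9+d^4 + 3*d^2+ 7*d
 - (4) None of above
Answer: 4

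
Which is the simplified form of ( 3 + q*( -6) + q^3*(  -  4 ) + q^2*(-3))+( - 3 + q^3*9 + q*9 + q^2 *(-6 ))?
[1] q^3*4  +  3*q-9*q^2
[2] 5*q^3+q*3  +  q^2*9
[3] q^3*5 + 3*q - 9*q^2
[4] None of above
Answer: 3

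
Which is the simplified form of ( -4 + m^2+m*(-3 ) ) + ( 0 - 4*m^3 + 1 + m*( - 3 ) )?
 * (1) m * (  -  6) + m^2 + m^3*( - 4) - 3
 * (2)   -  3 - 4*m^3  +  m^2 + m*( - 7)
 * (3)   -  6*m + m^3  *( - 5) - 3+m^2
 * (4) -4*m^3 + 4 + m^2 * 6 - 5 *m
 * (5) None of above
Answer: 1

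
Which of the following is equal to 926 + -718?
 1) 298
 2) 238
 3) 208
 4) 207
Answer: 3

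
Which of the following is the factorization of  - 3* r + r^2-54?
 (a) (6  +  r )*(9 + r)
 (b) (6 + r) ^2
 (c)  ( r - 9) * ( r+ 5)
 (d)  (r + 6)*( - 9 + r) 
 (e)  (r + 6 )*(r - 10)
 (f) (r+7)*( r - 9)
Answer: d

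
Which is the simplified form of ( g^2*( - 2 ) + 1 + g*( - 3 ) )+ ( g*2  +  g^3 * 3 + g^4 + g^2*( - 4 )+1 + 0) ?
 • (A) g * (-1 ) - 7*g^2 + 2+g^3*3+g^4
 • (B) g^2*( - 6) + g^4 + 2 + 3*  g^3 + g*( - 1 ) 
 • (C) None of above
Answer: B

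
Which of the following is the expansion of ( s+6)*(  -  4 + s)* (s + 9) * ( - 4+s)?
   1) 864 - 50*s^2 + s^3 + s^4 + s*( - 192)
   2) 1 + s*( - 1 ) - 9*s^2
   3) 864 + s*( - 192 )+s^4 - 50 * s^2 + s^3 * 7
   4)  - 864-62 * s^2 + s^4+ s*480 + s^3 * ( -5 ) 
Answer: 3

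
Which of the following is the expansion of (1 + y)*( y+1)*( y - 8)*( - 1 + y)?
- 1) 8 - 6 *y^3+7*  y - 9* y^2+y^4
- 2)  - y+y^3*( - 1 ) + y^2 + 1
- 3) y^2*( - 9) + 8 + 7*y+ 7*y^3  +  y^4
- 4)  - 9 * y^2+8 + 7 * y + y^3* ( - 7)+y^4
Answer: 4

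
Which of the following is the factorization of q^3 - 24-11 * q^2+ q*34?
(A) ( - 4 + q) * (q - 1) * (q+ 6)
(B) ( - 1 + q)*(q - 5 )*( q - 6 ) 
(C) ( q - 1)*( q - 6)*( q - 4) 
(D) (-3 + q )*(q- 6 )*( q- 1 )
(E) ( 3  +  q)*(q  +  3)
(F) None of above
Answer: C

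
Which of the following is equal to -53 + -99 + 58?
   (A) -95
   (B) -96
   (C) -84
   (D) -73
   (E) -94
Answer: E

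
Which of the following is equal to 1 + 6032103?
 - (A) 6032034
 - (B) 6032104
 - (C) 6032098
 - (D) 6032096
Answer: B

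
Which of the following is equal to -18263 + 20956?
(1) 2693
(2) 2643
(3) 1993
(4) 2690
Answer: 1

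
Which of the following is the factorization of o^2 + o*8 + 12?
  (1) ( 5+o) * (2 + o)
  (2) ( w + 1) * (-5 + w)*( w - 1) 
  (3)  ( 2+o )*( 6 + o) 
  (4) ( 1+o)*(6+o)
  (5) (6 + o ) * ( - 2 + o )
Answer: 3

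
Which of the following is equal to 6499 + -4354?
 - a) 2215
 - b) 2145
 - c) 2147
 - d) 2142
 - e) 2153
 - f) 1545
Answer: b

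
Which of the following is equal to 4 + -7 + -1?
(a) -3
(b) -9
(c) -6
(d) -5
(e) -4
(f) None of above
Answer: e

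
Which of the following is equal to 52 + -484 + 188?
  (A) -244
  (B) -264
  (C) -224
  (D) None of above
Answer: A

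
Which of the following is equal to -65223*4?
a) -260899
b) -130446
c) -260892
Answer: c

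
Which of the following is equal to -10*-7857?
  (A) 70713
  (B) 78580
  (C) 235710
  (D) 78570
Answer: D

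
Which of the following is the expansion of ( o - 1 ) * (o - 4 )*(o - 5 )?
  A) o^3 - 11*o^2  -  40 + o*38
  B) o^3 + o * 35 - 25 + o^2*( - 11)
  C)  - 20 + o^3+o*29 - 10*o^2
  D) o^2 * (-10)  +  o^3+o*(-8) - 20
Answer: C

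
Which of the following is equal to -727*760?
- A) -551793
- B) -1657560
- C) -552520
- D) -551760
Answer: C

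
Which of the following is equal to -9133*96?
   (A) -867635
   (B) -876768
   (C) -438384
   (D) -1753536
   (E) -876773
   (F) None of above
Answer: B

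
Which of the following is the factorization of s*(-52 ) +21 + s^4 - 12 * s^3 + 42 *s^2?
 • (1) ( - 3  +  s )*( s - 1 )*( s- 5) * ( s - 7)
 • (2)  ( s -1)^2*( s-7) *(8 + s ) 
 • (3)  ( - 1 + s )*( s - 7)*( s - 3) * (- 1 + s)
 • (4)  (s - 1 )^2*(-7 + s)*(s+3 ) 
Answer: 3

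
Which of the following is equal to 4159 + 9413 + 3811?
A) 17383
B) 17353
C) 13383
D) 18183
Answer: A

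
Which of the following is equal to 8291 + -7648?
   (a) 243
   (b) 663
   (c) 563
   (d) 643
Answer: d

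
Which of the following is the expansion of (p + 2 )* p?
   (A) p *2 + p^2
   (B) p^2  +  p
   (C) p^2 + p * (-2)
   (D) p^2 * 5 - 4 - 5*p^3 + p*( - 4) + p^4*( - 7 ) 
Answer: A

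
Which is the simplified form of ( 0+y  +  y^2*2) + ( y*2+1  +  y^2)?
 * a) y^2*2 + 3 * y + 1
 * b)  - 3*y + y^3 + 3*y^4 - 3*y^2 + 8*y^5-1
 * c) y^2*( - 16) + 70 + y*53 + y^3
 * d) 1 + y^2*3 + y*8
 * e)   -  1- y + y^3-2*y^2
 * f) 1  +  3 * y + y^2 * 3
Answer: f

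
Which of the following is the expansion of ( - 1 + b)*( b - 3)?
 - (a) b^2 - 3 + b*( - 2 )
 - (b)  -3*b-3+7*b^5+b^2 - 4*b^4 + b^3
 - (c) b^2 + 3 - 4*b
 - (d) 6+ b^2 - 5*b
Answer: c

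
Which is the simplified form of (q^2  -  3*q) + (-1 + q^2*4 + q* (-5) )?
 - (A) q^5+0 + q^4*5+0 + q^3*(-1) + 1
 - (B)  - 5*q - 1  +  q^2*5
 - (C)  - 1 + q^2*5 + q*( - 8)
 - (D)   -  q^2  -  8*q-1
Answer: C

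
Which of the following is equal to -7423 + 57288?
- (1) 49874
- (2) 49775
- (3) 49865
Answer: 3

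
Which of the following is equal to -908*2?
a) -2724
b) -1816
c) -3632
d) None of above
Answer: b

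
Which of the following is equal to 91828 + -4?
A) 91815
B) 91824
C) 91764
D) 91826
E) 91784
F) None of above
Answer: B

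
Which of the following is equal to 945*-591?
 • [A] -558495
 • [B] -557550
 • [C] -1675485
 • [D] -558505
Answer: A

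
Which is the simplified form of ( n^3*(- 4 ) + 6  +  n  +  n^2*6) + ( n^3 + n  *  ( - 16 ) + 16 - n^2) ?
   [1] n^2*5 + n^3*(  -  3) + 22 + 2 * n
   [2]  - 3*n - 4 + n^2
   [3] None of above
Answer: 3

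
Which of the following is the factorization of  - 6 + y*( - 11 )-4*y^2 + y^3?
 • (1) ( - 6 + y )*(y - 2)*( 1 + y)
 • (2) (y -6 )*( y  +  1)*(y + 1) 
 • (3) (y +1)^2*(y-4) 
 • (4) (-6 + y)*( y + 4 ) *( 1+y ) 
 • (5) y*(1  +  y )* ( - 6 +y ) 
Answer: 2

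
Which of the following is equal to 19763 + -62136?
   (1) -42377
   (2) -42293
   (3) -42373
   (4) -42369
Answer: 3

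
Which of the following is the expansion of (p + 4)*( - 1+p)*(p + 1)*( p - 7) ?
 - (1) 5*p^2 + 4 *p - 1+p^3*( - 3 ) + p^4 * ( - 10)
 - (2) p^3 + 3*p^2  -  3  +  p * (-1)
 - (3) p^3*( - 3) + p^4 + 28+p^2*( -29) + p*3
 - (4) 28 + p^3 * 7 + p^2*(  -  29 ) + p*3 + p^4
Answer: 3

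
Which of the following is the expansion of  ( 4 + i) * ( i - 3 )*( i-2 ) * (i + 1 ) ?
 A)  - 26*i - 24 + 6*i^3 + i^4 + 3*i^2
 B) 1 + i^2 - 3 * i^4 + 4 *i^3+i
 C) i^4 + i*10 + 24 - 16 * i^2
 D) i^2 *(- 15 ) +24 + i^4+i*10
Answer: D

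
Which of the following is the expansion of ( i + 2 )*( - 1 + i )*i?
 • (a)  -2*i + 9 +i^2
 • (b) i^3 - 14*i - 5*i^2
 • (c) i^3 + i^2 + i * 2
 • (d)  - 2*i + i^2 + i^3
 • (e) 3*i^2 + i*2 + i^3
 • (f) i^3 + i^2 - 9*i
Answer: d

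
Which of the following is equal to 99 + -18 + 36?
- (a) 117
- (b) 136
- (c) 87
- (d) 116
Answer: a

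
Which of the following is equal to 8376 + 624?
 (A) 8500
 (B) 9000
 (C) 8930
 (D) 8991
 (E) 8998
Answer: B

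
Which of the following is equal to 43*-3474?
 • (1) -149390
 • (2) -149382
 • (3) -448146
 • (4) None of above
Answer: 2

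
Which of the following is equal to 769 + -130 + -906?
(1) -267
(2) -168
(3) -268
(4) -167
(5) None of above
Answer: 1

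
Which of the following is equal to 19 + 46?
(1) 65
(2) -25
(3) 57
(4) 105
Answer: 1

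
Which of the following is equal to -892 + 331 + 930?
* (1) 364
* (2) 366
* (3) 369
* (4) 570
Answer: 3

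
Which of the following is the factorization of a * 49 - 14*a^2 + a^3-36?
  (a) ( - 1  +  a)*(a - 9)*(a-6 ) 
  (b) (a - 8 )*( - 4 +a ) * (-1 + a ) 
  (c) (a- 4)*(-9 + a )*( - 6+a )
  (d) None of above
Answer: d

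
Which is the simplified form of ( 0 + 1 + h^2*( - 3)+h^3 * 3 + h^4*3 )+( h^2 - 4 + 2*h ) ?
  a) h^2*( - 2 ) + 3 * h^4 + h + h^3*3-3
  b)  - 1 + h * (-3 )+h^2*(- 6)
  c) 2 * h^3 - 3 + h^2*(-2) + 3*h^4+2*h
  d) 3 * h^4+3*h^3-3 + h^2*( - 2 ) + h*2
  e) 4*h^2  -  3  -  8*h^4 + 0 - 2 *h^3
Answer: d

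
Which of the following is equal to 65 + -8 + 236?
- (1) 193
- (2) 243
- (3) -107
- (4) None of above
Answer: 4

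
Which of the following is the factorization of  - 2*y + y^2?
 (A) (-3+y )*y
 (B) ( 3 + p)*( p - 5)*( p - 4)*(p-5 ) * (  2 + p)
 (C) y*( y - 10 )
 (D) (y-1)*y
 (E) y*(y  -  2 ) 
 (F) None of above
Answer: E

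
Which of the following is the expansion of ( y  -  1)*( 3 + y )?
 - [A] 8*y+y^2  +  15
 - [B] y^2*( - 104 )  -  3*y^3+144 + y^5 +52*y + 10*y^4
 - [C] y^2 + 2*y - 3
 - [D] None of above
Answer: C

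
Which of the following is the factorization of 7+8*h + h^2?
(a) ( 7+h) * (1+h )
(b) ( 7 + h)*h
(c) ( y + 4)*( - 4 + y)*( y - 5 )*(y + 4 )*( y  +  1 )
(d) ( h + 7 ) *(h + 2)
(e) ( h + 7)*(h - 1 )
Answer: a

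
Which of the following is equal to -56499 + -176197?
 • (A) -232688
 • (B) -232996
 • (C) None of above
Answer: C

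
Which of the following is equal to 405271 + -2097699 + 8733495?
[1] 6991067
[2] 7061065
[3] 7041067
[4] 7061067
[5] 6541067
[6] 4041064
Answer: 3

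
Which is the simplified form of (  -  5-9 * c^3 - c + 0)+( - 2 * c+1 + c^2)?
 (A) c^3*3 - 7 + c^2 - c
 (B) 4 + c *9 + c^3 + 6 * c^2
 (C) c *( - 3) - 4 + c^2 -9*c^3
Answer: C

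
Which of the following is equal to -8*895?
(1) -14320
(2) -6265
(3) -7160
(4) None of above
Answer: 3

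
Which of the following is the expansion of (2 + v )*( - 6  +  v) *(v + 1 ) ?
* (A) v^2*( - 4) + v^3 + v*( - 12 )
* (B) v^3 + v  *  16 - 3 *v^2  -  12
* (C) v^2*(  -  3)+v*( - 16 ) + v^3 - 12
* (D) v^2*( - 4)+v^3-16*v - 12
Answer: C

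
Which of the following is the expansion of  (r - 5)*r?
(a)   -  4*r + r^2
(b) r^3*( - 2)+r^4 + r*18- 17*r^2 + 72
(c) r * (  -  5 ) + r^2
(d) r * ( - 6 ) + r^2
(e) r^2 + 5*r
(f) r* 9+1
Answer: c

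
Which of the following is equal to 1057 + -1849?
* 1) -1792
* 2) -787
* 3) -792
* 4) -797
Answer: 3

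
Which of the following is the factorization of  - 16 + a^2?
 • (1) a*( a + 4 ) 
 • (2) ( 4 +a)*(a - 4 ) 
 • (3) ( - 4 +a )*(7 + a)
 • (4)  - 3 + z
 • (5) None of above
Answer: 2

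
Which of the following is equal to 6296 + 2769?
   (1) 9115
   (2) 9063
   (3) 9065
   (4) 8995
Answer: 3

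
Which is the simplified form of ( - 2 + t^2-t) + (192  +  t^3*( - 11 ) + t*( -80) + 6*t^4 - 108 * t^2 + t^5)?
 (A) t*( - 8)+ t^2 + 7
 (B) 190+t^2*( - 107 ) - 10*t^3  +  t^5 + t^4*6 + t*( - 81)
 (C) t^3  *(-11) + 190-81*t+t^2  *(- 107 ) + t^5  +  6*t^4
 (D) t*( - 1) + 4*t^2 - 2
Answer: C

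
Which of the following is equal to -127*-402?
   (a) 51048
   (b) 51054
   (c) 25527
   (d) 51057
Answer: b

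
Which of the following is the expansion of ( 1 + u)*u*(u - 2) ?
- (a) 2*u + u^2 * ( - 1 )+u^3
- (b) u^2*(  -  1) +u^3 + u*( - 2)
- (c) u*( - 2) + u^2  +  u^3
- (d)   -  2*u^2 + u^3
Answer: b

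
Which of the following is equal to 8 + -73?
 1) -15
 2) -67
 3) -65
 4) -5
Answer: 3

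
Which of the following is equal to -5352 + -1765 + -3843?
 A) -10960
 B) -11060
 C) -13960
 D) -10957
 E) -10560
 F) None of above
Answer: A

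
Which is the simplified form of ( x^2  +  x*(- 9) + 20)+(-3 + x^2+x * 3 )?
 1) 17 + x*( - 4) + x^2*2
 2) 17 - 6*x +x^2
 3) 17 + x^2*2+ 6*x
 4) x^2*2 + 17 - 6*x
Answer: 4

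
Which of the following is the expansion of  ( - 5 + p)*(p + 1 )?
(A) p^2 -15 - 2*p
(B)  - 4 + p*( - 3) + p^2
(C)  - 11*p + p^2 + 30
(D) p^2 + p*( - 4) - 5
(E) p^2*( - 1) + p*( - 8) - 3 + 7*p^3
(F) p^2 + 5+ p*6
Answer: D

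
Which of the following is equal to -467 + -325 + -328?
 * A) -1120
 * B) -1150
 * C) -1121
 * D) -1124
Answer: A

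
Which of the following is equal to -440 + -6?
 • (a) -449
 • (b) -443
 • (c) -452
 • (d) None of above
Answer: d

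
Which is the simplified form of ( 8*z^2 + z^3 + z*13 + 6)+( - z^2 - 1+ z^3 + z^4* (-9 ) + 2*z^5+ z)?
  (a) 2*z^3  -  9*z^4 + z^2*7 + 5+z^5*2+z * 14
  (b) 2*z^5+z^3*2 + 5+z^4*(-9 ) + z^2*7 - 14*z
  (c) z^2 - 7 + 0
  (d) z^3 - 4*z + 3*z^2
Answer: a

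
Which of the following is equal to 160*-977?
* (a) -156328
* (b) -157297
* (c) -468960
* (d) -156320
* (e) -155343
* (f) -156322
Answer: d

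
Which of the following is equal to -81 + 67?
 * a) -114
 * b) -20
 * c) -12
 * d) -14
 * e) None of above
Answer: d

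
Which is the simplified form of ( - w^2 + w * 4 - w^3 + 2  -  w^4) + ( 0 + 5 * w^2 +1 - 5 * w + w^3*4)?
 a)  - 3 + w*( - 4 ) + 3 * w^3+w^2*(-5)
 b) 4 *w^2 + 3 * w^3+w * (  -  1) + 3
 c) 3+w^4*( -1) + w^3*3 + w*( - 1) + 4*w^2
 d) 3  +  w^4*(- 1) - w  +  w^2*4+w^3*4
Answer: c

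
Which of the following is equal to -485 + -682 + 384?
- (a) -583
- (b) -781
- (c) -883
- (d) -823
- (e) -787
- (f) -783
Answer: f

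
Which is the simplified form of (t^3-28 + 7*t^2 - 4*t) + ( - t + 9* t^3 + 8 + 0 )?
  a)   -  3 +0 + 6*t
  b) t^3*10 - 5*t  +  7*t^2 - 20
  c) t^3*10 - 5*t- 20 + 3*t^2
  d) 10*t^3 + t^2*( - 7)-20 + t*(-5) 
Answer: b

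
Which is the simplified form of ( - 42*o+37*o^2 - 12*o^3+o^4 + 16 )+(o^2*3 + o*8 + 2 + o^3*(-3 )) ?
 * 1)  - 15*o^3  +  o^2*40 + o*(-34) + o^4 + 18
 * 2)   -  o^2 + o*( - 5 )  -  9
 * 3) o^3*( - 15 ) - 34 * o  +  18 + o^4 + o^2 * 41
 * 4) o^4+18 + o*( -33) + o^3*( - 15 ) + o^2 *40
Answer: 1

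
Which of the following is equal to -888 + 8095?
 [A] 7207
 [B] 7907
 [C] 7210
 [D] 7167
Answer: A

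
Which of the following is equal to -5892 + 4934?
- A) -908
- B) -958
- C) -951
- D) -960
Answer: B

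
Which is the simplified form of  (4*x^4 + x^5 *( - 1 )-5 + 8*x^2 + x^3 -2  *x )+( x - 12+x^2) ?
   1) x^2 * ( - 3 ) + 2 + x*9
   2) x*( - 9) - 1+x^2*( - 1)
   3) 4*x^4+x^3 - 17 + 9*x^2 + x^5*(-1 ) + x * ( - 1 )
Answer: 3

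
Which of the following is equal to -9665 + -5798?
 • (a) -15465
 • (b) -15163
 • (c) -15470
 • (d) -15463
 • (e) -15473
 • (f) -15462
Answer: d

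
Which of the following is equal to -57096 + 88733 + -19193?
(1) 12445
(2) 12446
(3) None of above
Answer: 3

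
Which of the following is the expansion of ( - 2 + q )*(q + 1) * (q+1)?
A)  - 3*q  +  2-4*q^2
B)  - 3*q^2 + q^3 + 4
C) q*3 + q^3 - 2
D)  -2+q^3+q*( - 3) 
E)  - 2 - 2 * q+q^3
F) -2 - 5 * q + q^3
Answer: D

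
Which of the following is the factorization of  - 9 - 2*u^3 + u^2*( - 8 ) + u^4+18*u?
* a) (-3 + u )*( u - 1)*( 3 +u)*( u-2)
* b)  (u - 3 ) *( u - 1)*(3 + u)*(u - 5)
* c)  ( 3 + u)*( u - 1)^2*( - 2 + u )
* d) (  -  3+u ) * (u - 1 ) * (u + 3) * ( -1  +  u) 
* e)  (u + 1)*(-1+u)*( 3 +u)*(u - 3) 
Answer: d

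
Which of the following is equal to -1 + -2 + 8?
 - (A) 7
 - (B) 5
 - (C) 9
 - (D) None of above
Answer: B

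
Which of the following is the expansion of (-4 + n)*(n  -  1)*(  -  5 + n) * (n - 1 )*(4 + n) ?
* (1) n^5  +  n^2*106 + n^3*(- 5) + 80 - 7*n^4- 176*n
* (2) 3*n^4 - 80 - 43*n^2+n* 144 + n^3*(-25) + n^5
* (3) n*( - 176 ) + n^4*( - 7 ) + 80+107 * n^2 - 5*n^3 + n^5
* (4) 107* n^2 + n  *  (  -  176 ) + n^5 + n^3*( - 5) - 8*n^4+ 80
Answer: 3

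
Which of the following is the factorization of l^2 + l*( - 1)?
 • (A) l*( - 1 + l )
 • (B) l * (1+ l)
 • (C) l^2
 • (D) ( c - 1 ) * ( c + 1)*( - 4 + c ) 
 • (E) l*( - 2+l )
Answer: A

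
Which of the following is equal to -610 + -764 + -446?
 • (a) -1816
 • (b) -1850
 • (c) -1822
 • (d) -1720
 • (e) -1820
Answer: e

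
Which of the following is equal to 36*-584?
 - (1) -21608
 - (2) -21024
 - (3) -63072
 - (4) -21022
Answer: 2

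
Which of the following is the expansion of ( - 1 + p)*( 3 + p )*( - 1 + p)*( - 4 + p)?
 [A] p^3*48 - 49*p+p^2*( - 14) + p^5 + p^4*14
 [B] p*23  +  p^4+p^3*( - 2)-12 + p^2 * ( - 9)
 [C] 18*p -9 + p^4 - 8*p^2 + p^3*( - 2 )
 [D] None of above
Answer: D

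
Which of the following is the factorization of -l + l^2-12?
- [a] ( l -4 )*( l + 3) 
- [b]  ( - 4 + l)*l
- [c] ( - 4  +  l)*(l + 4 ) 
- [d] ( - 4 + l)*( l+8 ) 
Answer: a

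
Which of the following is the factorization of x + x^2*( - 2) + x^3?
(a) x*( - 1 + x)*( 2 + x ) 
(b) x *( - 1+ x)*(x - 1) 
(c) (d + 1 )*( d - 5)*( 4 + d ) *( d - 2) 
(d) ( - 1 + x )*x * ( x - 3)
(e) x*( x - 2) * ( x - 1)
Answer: b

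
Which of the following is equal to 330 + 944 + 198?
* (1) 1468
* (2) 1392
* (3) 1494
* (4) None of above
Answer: 4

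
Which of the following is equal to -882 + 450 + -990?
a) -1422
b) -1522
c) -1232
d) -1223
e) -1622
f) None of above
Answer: a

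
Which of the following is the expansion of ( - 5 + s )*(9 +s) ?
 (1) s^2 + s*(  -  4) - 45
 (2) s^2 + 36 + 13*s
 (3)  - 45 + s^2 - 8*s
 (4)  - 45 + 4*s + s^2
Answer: 4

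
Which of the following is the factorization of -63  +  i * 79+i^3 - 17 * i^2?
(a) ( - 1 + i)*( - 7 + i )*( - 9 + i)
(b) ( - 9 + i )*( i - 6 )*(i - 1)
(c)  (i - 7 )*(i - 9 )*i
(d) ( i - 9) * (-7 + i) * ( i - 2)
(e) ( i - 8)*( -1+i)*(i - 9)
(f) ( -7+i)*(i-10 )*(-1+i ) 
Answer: a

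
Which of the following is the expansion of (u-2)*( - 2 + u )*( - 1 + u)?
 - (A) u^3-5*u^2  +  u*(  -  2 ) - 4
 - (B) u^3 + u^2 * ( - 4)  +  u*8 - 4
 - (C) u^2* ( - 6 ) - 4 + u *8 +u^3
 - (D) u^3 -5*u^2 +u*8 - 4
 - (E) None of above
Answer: D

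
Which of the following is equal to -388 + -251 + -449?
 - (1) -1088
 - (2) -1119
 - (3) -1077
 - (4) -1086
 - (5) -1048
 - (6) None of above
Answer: 1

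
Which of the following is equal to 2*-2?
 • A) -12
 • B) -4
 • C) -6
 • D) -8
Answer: B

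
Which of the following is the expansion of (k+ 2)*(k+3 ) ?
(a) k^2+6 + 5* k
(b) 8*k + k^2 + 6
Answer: a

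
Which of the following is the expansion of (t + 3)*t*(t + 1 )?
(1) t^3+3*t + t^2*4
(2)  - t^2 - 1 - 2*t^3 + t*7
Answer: 1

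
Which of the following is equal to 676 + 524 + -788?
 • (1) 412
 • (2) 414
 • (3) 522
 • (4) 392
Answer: 1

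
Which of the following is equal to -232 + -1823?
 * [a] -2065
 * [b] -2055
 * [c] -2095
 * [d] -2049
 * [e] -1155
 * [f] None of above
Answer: b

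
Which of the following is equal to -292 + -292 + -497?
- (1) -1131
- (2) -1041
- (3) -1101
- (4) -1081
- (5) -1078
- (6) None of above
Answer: 4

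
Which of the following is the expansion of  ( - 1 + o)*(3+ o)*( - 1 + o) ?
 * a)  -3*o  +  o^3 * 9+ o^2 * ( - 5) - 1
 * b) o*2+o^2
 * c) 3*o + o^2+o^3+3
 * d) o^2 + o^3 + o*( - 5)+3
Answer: d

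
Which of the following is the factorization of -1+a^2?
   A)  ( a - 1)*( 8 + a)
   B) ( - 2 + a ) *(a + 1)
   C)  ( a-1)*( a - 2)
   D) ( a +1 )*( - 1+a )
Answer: D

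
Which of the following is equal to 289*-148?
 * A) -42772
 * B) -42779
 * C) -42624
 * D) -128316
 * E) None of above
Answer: A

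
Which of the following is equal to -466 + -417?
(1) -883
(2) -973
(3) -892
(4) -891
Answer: 1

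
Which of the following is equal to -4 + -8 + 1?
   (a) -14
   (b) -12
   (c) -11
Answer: c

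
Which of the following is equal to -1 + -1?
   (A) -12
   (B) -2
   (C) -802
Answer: B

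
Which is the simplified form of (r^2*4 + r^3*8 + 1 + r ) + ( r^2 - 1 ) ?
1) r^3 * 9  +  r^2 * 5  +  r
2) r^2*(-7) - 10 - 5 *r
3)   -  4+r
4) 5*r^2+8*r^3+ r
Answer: 4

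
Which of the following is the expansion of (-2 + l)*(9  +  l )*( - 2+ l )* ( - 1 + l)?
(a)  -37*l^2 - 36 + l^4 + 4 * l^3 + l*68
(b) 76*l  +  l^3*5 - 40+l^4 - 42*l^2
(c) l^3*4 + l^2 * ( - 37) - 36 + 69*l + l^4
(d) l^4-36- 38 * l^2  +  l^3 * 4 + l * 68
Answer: a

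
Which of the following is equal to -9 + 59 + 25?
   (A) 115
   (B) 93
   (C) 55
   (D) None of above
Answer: D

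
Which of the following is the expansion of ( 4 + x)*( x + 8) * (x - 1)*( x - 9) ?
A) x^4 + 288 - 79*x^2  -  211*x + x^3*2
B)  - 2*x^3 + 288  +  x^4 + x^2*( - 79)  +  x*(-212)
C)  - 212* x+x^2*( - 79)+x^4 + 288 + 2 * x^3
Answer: C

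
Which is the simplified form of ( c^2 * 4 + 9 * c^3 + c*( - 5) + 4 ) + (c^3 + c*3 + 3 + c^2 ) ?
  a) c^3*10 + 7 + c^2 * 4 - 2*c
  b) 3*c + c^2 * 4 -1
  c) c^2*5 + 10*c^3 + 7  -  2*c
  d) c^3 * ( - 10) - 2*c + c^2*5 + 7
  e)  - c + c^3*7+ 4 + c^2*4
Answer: c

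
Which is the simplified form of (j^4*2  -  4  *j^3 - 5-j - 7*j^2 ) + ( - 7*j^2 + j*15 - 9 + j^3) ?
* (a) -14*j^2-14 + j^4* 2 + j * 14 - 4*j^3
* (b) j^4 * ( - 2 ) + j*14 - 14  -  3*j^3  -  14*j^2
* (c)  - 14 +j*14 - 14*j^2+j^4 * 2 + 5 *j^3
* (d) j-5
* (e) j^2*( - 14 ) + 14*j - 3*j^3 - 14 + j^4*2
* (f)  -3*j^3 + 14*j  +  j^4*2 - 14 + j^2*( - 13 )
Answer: e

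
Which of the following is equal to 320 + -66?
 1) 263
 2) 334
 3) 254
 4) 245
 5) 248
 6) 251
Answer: 3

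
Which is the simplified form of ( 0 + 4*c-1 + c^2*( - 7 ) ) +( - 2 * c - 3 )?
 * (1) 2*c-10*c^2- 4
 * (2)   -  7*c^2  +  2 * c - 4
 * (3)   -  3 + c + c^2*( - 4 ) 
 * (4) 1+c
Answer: 2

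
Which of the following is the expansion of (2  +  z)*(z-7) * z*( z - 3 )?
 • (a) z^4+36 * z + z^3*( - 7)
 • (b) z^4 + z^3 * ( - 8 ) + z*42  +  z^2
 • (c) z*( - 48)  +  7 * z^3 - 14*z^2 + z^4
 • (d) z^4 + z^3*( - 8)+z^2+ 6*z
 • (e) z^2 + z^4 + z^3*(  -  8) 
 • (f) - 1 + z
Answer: b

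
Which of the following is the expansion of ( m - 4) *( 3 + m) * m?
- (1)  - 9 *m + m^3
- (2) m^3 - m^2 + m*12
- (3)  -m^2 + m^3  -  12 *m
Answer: 3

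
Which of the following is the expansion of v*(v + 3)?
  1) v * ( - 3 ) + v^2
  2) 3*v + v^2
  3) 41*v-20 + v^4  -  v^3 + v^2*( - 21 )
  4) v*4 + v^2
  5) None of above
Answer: 2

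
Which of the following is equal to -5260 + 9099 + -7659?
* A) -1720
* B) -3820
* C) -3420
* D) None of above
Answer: B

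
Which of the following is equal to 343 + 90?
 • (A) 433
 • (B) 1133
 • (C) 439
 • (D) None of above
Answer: A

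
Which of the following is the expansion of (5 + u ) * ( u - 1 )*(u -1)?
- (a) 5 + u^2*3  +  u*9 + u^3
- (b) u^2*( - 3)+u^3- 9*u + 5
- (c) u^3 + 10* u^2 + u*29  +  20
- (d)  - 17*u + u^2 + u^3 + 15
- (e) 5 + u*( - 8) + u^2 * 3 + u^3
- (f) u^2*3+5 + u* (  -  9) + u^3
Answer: f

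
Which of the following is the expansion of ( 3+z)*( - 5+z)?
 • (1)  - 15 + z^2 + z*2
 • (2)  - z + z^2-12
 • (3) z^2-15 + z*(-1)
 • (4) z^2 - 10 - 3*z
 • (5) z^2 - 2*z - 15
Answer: 5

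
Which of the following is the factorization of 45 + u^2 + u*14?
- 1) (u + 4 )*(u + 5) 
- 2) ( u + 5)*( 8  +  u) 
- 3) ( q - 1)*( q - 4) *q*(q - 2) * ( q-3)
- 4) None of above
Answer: 4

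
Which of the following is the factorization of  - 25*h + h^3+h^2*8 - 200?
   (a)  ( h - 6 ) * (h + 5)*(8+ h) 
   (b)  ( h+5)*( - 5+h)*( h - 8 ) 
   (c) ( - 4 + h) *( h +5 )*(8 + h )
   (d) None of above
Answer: d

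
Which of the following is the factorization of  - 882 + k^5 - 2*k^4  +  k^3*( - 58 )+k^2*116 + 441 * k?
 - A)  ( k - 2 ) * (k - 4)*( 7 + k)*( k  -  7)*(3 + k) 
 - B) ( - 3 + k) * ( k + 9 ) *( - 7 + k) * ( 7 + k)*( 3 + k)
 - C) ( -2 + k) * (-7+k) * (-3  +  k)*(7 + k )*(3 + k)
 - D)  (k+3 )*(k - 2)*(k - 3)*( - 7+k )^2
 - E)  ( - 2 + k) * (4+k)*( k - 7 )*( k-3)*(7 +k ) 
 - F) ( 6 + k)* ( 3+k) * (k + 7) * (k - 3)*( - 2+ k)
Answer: C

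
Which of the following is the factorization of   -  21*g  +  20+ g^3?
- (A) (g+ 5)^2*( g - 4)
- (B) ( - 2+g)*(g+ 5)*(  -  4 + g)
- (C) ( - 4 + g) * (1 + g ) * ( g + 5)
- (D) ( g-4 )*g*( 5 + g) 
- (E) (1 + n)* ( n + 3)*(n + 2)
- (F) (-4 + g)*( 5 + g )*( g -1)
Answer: F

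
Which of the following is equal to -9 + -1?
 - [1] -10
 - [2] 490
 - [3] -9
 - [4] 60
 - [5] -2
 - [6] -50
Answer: 1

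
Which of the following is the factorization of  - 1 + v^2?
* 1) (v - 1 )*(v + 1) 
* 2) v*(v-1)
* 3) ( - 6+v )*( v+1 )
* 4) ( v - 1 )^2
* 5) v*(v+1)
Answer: 1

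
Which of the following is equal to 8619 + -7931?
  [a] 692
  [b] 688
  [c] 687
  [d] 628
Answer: b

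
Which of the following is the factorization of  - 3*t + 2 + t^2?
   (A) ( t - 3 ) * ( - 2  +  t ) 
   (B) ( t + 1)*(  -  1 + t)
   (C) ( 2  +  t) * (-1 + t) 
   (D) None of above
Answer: D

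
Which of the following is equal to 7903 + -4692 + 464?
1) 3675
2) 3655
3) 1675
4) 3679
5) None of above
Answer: 1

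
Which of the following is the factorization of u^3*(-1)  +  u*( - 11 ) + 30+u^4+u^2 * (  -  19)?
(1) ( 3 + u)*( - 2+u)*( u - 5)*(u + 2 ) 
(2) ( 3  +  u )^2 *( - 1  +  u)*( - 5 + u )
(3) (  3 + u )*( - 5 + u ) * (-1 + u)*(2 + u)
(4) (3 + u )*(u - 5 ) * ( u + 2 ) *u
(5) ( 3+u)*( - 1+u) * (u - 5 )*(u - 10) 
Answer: 3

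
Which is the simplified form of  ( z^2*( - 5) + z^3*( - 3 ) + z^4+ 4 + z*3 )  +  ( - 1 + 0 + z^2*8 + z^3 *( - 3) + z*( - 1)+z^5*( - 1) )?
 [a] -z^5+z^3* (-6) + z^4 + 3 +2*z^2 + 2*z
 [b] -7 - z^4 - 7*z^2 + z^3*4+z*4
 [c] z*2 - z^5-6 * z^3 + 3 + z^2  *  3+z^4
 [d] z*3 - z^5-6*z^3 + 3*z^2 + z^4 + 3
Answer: c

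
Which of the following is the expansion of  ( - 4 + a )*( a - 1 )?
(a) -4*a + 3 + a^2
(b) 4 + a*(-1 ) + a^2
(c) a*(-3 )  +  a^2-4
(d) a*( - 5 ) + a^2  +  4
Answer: d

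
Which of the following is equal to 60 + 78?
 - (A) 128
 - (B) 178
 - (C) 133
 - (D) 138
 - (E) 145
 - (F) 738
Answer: D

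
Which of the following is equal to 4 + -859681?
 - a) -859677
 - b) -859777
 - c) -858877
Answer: a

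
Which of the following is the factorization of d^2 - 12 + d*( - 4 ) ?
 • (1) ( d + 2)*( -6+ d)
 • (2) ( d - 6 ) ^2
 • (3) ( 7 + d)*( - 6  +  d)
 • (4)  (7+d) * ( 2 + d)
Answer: 1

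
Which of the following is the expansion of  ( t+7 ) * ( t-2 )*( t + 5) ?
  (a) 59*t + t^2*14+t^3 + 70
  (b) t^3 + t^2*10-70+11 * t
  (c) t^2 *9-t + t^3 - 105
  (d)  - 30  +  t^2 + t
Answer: b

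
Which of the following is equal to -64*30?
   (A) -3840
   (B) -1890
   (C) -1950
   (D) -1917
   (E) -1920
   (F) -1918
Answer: E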